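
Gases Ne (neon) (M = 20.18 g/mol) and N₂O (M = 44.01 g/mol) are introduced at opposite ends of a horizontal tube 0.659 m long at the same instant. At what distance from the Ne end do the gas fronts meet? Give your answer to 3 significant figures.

Graham's law gives d_Ne/d_N₂O = rate_Ne/rate_N₂O = √(M_N₂O/M_Ne) = √(44.01/20.18) = 1.477.
With d_Ne + d_N₂O = 0.659 m, d_N₂O = 0.659/(1 + 1.477) = 0.2661 m.
d_Ne = 0.659 − 0.2661 = 0.393 m.

0.393 m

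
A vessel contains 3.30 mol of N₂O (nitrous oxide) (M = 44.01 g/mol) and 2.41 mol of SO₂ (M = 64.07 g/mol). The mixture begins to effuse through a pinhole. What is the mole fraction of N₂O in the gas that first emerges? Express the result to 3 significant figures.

Each component's effusion rate ∝ (its partial pressure)·(1/√M) ∝ n_i/√M_i.
So x_N₂O in the escaping gas = (n_N₂O/√M_N₂O) / Σ(n_i/√M_i)
= (3.30/√44.01) / (3.30/√44.01 + 2.41/√64.07) = 0.4974/(0.4974 + 0.3011) = 0.623.

0.623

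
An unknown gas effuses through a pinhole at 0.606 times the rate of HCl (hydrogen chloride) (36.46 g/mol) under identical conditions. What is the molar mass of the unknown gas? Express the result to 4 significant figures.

99.28 g/mol

Graham's law gives rate_X/rate_HCl = √(M_HCl/M_X).
0.606 = √(36.46/M_X)
M_X = 36.46 / 0.606² = 36.46 / 0.3672 = 99.28 g/mol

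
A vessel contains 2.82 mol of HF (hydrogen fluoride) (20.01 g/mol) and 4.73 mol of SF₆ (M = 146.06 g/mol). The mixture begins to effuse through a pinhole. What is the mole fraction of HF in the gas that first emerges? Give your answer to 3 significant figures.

Each component's effusion rate ∝ (its partial pressure)·(1/√M) ∝ n_i/√M_i.
x_HF(eff) = (n_HF/√M_HF) / (n_HF/√M_HF + n_SF₆/√M_SF₆)
= (2.82/√20.01) / (2.82/√20.01 + 4.73/√146.06) = 0.6304/(0.6304 + 0.3914) = 0.617.

0.617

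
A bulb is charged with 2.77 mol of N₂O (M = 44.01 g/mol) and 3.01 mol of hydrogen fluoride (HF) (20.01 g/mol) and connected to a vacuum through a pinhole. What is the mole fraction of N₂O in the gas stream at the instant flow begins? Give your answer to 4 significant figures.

The effusion rate of species i is ∝ p_i/√M_i ∝ n_i/√M_i.
Mole fraction of N₂O in the effusate = (n_N₂O/√M_N₂O) / (n_N₂O/√M_N₂O + n_HF/√M_HF)
= (2.77/√44.01) / (2.77/√44.01 + 3.01/√20.01) = 0.4175/(0.4175 + 0.6729) = 0.3829.

0.3829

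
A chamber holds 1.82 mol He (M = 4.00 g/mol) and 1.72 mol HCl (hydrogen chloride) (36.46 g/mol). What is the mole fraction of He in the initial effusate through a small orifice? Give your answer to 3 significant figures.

0.762

Each component's effusion rate ∝ (its partial pressure)·(1/√M) ∝ n_i/√M_i.
So x_He in the escaping gas = (n_He/√M_He) / Σ(n_i/√M_i)
= (1.82/√4.00) / (1.82/√4.00 + 1.72/√36.46) = 0.9100/(0.9100 + 0.2849) = 0.762.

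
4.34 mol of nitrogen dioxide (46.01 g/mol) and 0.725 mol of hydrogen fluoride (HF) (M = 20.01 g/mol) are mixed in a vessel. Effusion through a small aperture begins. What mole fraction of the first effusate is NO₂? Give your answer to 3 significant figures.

0.798

Each component's effusion rate ∝ (its partial pressure)·(1/√M) ∝ n_i/√M_i.
x_NO₂(eff) = (n_NO₂/√M_NO₂) / (n_NO₂/√M_NO₂ + n_HF/√M_HF)
= (4.34/√46.01) / (4.34/√46.01 + 0.725/√20.01) = 0.6398/(0.6398 + 0.1621) = 0.798.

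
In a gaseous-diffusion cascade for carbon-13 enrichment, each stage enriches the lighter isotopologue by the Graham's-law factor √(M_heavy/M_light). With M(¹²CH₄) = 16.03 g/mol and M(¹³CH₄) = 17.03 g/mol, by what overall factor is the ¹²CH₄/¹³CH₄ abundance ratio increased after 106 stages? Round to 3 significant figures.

24.7

Overall factor = α^106 with α = √(17.03/16.03), i.e. (17.03/16.03)^(106/2).
= 1.06238^53 = 24.7.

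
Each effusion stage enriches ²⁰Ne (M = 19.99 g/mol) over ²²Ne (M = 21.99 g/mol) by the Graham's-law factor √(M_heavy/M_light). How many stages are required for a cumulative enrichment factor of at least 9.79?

48

Single-stage factor α = √(21.99/19.99), so ln α = ½ ln(1.10005) = 0.04768.
Need α^N ≥ 9.79 ⇒ N ≥ ln(9.79) / ln α = 2.281 / 0.04768 = 47.85.
Rounding up, N = 48 stages.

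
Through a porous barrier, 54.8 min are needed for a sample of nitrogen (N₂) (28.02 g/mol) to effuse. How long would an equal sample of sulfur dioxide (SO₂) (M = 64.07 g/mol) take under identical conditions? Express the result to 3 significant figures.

82.9 min

Since effusion rate ∝ 1/√M, t_SO₂/t_N₂ = √(M_SO₂/M_N₂) = √(64.07/28.02) = √2.287 = 1.512.
So the time for SO₂ is 54.8 × 1.512 = 82.9 min.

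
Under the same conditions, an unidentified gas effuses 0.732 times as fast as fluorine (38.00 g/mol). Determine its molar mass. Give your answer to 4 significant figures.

Using Graham's law: rate_X/rate_F₂ = √(M_F₂/M_X).
0.732 = √(38.00/M_X)
M_X = 38.00 / 0.732² = 38.00 / 0.5358 = 70.92 g/mol

70.92 g/mol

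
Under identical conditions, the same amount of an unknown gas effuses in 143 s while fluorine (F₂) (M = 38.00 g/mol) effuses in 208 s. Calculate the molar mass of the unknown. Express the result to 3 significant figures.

Using Graham's law: t_X/t_F₂ = √(M_X/M_F₂).
143/208 = 0.6875 = √(M_X/38.00)
M_X = 38.00 × 0.6875² = 38.00 × 0.4727 = 18.0 g/mol

18.0 g/mol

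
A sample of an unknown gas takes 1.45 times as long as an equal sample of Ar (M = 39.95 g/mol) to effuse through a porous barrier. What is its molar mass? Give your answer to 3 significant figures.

84.0 g/mol

From Graham's law, t_X/t_Ar = √(M_X/M_Ar).
1.45 = √(M_X/39.95)
M_X = 39.95 × 1.45² = 39.95 × 2.103 = 84.0 g/mol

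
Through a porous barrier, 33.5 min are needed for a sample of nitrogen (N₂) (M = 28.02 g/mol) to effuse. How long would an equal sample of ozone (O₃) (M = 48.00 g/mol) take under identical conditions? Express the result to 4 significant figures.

43.85 min

From Graham's law, t_O₃/t_N₂ = √(M_O₃/M_N₂) = √(48.00/28.02) = √1.713 = 1.309.
So the time for O₃ is 33.5 × 1.309 = 43.85 min.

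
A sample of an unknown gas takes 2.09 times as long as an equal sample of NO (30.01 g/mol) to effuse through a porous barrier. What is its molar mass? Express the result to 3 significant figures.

131 g/mol

From Graham's law, t_X/t_NO = √(M_X/M_NO).
2.09 = √(M_X/30.01)
M_X = 30.01 × 2.09² = 30.01 × 4.368 = 131 g/mol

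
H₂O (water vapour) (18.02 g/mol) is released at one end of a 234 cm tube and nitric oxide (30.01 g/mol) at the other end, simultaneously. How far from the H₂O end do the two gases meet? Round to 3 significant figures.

132 cm

The fronts meet when d_H₂O + d_NO = L with d_H₂O/d_NO = √(M_NO/M_H₂O) (Graham's law). Here √(M_NO/M_H₂O) = √(30.01/18.02) = 1.290.
With d_H₂O + d_NO = 234 cm, d_NO = 234/(1 + 1.290) = 102.2 cm.
d_H₂O = 234 − 102.2 = 132 cm.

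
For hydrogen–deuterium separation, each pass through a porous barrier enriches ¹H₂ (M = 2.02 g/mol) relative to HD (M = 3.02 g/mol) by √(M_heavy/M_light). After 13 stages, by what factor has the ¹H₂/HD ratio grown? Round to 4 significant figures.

13.65

Overall factor = α^13 with α = √(3.02/2.02), i.e. (3.02/2.02)^(13/2).
= 1.49505^(13/2) = 13.65.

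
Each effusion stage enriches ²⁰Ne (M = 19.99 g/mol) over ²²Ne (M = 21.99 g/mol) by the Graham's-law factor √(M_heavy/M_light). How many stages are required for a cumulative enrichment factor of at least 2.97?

23

With α = √(21.99/19.99) per stage, ln α = ½ ln(1.10005) = 0.04768.
Need α^N ≥ 2.97 ⇒ N ≥ ln(2.97) / ln α = 1.089 / 0.04768 = 22.83.
Minimum whole number of stages: N = 23.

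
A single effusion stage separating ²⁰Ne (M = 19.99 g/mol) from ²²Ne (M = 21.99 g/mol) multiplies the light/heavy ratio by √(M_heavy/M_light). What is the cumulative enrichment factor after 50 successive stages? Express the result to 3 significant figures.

After 50 stages the ratio has grown by (√(21.99/19.99))^50 = (21.99/19.99)^(50/2).
= 1.10005^25 = 10.8.

10.8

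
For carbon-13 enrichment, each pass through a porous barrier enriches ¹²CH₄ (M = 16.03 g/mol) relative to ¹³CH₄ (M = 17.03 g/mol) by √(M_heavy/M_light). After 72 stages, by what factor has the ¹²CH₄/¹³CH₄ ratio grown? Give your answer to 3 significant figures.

Overall factor = α^72 with α = √(17.03/16.03), i.e. (17.03/16.03)^(72/2).
= 1.06238^36 = 8.83.

8.83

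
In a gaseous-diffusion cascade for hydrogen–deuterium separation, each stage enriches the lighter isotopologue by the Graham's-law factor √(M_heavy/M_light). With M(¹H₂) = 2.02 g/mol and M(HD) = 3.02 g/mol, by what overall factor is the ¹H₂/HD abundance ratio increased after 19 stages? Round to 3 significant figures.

Each stage multiplies the ratio by α = √(3.02/2.02), so after 19 stages the overall factor is α^19 = (3.02/2.02)^(19/2).
= 1.49505^(19/2) = 45.6.

45.6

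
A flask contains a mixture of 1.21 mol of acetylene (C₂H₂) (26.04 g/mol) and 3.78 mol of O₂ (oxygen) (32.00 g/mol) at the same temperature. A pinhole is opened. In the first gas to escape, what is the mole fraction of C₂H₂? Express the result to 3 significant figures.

The effusion rate of species i is ∝ p_i/√M_i ∝ n_i/√M_i.
So x_C₂H₂ in the escaping gas = (n_C₂H₂/√M_C₂H₂) / Σ(n_i/√M_i)
= (1.21/√26.04) / (1.21/√26.04 + 3.78/√32.00) = 0.2371/(0.2371 + 0.6682) = 0.262.

0.262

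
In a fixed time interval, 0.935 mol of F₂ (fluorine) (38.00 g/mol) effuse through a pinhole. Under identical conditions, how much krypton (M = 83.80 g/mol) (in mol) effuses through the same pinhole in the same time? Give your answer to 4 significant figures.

From Graham's law, rate_Kr/rate_F₂ = √(M_F₂/M_Kr) = √(38.00/83.80) = √0.4535 = 0.6734.
So the amount for Kr is 0.935 × 0.6734 = 0.6296 mol.

0.6296 mol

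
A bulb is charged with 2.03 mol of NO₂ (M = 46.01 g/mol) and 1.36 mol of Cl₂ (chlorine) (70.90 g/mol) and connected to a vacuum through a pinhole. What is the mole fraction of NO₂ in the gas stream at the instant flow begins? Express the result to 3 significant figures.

0.649

Each component's effusion rate ∝ (its partial pressure)·(1/√M) ∝ n_i/√M_i.
So x_NO₂ in the escaping gas = (n_NO₂/√M_NO₂) / Σ(n_i/√M_i)
= (2.03/√46.01) / (2.03/√46.01 + 1.36/√70.90) = 0.2993/(0.2993 + 0.1615) = 0.649.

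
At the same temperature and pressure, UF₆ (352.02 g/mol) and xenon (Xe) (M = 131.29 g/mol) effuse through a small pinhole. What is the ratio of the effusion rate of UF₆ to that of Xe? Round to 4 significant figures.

0.6107

Using Graham's law: rate_UF₆/rate_Xe = √(M_Xe/M_UF₆) = √(131.29/352.02) = √0.3730 = 0.6107.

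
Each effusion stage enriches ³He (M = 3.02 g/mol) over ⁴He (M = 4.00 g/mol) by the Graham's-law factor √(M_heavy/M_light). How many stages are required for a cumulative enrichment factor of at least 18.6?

21

Single-stage factor α = √(4.00/3.02), so ln α = ½ ln(1.32450) = 0.1405.
Need α^N ≥ 18.6 ⇒ N ≥ ln(18.6) / ln α = 2.923 / 0.1405 = 20.80.
Rounding up, N = 21 stages.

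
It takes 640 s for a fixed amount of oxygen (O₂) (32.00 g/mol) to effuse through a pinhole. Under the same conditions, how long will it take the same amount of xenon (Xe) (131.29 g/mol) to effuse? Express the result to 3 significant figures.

1300 s

Since effusion rate ∝ 1/√M, t_Xe/t_O₂ = √(M_Xe/M_O₂) = √(131.29/32.00) = √4.103 = 2.026.
So the time for Xe is 640 × 2.026 = 1300 s.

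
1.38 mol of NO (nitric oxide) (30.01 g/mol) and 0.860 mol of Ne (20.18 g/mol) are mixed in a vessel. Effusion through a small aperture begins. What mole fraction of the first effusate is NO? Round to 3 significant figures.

Each component's effusion rate ∝ (its partial pressure)·(1/√M) ∝ n_i/√M_i.
x_NO(eff) = (n_NO/√M_NO) / (n_NO/√M_NO + n_Ne/√M_Ne)
= (1.38/√30.01) / (1.38/√30.01 + 0.860/√20.18) = 0.2519/(0.2519 + 0.1914) = 0.568.

0.568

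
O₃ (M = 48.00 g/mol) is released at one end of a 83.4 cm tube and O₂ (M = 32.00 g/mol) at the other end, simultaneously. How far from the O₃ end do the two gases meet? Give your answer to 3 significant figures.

In equal time, each gas travels a distance ∝ its rate ∝ 1/√M, so d_O₃/d_O₂ = √(M_O₂/M_O₃) = √(32.00/48.00) = 0.8165.
With d_O₃ + d_O₂ = 83.4 cm, d_O₂ = 83.4/(1 + 0.8165) = 45.91 cm.
d_O₃ = 83.4 − 45.91 = 37.5 cm.

37.5 cm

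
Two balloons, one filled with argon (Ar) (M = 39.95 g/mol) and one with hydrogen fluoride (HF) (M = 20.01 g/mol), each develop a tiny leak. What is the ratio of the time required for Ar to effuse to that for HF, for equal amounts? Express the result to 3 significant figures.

Since effusion rate ∝ 1/√M, t_Ar/t_HF = √(M_Ar/M_HF) = √(39.95/20.01) = √1.997 = 1.41.

1.41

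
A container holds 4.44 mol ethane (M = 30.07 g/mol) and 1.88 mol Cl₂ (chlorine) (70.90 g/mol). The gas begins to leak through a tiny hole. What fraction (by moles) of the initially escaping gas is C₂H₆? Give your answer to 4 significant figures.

0.7839

The effusion rate of species i is ∝ p_i/√M_i ∝ n_i/√M_i.
x_C₂H₆(eff) = (n_C₂H₆/√M_C₂H₆) / (n_C₂H₆/√M_C₂H₆ + n_Cl₂/√M_Cl₂)
= (4.44/√30.07) / (4.44/√30.07 + 1.88/√70.90) = 0.8097/(0.8097 + 0.2233) = 0.7839.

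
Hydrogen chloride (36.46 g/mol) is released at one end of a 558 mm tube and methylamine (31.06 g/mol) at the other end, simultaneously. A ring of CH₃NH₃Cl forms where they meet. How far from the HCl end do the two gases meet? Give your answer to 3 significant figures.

268 mm

In equal time, each gas travels a distance ∝ its rate ∝ 1/√M, so d_HCl/d_CH₃NH₂ = √(M_CH₃NH₂/M_HCl) = √(31.06/36.46) = 0.9230.
With d_HCl + d_CH₃NH₂ = 558 mm, d_CH₃NH₂ = 558/(1 + 0.9230) = 290.2 mm.
d_HCl = 558 − 290.2 = 268 mm.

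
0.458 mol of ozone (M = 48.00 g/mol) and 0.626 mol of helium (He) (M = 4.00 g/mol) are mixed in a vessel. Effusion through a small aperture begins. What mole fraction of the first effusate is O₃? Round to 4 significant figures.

Each component's effusion rate ∝ (its partial pressure)·(1/√M) ∝ n_i/√M_i.
So x_O₃ in the escaping gas = (n_O₃/√M_O₃) / Σ(n_i/√M_i)
= (0.458/√48.00) / (0.458/√48.00 + 0.626/√4.00) = 0.06611/(0.06611 + 0.3130) = 0.1744.

0.1744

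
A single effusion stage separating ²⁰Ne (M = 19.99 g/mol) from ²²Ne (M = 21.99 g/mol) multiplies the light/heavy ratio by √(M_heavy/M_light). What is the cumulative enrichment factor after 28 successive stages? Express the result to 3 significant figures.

3.80

The single-stage factor is √(M_heavy/M_light), so 28 stages give [√(21.99/19.99)]^28 = (21.99/19.99)^(28/2).
= 1.10005^14 = 3.80.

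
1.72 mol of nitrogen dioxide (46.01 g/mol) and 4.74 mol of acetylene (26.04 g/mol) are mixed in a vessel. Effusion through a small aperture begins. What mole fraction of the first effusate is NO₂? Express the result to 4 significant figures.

0.2144

Rate_i ∝ x_i/√M_i (Graham's law weighted by mole fraction), so the effusate composition follows n_i/√M_i.
So x_NO₂ in the escaping gas = (n_NO₂/√M_NO₂) / Σ(n_i/√M_i)
= (1.72/√46.01) / (1.72/√46.01 + 4.74/√26.04) = 0.2536/(0.2536 + 0.9289) = 0.2144.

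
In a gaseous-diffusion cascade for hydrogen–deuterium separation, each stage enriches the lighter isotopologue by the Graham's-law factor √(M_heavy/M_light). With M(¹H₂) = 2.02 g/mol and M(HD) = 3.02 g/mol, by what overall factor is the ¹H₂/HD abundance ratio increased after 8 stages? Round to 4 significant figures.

After 8 stages the ratio has grown by (√(3.02/2.02))^8 = (3.02/2.02)^(8/2).
= 1.49505^4 = 4.996.

4.996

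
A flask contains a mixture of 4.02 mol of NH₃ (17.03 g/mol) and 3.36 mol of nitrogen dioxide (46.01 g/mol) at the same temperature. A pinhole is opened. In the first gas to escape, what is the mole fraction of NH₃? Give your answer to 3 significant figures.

0.663

Effusion rate of each component ∝ n_i/√M_i (partial pressure × 1/√M).
Mole fraction of NH₃ in the effusate = (n_NH₃/√M_NH₃) / (n_NH₃/√M_NH₃ + n_NO₂/√M_NO₂)
= (4.02/√17.03) / (4.02/√17.03 + 3.36/√46.01) = 0.9741/(0.9741 + 0.4954) = 0.663.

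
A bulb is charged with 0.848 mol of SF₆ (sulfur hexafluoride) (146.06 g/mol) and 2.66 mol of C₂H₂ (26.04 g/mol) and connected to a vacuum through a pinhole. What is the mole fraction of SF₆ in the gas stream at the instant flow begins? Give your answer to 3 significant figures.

0.119

Effusion rate of each component ∝ n_i/√M_i (partial pressure × 1/√M).
x_SF₆(eff) = (n_SF₆/√M_SF₆) / (n_SF₆/√M_SF₆ + n_C₂H₂/√M_C₂H₂)
= (0.848/√146.06) / (0.848/√146.06 + 2.66/√26.04) = 0.07017/(0.07017 + 0.5213) = 0.119.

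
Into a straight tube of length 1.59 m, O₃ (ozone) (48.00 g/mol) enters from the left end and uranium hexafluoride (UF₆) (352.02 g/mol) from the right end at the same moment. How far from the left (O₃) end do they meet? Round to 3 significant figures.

Graham's law gives d_O₃/d_UF₆ = rate_O₃/rate_UF₆ = √(M_UF₆/M_O₃) = √(352.02/48.00) = 2.708.
With d_O₃ + d_UF₆ = 1.59 m, d_UF₆ = 1.59/(1 + 2.708) = 0.4288 m.
d_O₃ = 1.59 − 0.4288 = 1.16 m.

1.16 m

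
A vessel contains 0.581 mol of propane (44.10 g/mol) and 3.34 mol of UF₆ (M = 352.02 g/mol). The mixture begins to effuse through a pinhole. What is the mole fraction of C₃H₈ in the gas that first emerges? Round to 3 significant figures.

0.330

The effusion rate of species i is ∝ p_i/√M_i ∝ n_i/√M_i.
So x_C₃H₈ in the escaping gas = (n_C₃H₈/√M_C₃H₈) / Σ(n_i/√M_i)
= (0.581/√44.10) / (0.581/√44.10 + 3.34/√352.02) = 0.08749/(0.08749 + 0.1780) = 0.330.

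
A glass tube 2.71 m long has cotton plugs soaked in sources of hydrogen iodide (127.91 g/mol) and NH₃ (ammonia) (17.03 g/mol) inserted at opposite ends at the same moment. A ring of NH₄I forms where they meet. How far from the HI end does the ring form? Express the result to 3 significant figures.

Distances travelled in equal time are proportional to diffusion rates, so d_HI/d_NH₃ = √(M_NH₃/M_HI) = √(17.03/127.91) = 0.3649.
With d_HI + d_NH₃ = 2.71 m, d_NH₃ = 2.71/(1 + 0.3649) = 1.986 m.
d_HI = 2.71 − 1.986 = 0.724 m.

0.724 m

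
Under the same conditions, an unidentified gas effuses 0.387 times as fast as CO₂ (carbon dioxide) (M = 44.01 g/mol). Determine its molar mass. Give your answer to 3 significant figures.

From Graham's law, rate_X/rate_CO₂ = √(M_CO₂/M_X).
0.387 = √(44.01/M_X)
M_X = 44.01 / 0.387² = 44.01 / 0.1498 = 294 g/mol

294 g/mol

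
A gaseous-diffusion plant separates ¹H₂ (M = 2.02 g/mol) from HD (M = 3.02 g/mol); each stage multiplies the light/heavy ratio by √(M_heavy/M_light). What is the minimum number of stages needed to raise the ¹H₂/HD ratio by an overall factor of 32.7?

18

With α = √(3.02/2.02) per stage, ln α = ½ ln(1.49505) = 0.2011.
Need α^N ≥ 32.7 ⇒ N ≥ ln(32.7) / ln α = 3.487 / 0.2011 = 17.34.
So at least 18 stages are needed.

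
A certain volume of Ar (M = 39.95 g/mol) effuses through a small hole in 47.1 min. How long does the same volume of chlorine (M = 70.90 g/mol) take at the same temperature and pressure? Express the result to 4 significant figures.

Since effusion rate ∝ 1/√M, t_Cl₂/t_Ar = √(M_Cl₂/M_Ar) = √(70.90/39.95) = √1.775 = 1.332.
So the time for Cl₂ is 47.1 × 1.332 = 62.75 min.

62.75 min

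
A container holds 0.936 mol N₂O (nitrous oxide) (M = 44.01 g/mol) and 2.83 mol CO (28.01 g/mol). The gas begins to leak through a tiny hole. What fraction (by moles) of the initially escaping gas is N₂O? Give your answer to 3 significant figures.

The effusion rate of species i is ∝ p_i/√M_i ∝ n_i/√M_i.
So x_N₂O in the escaping gas = (n_N₂O/√M_N₂O) / Σ(n_i/√M_i)
= (0.936/√44.01) / (0.936/√44.01 + 2.83/√28.01) = 0.1411/(0.1411 + 0.5347) = 0.209.

0.209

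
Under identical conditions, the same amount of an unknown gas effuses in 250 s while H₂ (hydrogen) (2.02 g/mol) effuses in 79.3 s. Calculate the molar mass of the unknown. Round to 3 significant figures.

20.1 g/mol

Using Graham's law: t_X/t_H₂ = √(M_X/M_H₂).
250/79.3 = 3.153 = √(M_X/2.02)
M_X = 2.02 × 3.153² = 2.02 × 9.939 = 20.1 g/mol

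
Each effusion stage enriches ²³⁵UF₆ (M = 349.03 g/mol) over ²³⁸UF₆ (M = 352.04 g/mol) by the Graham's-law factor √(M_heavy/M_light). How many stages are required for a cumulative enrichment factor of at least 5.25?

387

Single-stage factor α = √(352.04/349.03), so ln α = ½ ln(1.00862) = 0.004293.
Need α^N ≥ 5.25 ⇒ N ≥ ln(5.25) / ln α = 1.658 / 0.004293 = 386.22.
So at least 387 stages are needed.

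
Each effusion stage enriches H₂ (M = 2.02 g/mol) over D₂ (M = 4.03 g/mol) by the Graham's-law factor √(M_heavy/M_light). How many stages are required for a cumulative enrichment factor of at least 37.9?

Single-stage factor α = √(4.03/2.02), so ln α = ½ ln(1.99505) = 0.3453.
Need α^N ≥ 37.9 ⇒ N ≥ ln(37.9) / ln α = 3.635 / 0.3453 = 10.53.
Minimum whole number of stages: N = 11.

11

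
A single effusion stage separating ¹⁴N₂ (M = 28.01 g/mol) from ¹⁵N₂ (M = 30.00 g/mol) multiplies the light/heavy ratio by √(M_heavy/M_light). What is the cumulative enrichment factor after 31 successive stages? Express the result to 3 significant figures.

2.90

The single-stage factor is √(M_heavy/M_light), so 31 stages give [√(30.00/28.01)]^31 = (30.00/28.01)^(31/2).
= 1.07105^(31/2) = 2.90.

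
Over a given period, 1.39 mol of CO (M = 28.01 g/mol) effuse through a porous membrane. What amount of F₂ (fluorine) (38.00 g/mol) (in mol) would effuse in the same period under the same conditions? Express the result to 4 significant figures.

Graham's law gives rate_F₂/rate_CO = √(M_CO/M_F₂) = √(28.01/38.00) = √0.7371 = 0.8585.
So the amount for F₂ is 1.39 × 0.8585 = 1.193 mol.

1.193 mol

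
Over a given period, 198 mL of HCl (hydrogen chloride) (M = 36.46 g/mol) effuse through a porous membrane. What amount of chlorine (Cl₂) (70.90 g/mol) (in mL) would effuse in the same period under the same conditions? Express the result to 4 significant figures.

By Graham's law, rate_Cl₂/rate_HCl = √(M_HCl/M_Cl₂) = √(36.46/70.90) = √0.5142 = 0.7171.
So the volume for Cl₂ is 198 × 0.7171 = 142.0 mL.

142.0 mL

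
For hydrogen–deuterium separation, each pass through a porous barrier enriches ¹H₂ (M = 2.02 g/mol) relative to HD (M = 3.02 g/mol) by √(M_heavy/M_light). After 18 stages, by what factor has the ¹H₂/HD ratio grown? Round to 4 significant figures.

The single-stage factor is √(M_heavy/M_light), so 18 stages give [√(3.02/2.02)]^18 = (3.02/2.02)^(18/2).
= 1.49505^9 = 37.32.

37.32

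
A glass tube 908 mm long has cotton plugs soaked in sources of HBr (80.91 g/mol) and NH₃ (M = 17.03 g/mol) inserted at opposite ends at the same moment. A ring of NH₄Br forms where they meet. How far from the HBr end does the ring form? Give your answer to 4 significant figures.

Distances travelled in equal time are proportional to diffusion rates, so d_HBr/d_NH₃ = √(M_NH₃/M_HBr) = √(17.03/80.91) = 0.4588.
With d_HBr + d_NH₃ = 908 mm, d_NH₃ = 908/(1 + 0.4588) = 622.4 mm.
d_HBr = 908 − 622.4 = 285.6 mm.

285.6 mm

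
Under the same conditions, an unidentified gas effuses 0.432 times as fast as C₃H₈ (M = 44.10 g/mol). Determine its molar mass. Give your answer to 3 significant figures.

Since effusion rate ∝ 1/√M, rate_X/rate_C₃H₈ = √(M_C₃H₈/M_X).
0.432 = √(44.10/M_X)
M_X = 44.10 / 0.432² = 44.10 / 0.1866 = 236 g/mol

236 g/mol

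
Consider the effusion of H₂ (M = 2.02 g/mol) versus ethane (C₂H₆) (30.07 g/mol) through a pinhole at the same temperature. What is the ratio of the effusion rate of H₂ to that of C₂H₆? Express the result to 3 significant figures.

From Graham's law, rate_H₂/rate_C₂H₆ = √(M_C₂H₆/M_H₂) = √(30.07/2.02) = √14.89 = 3.86.

3.86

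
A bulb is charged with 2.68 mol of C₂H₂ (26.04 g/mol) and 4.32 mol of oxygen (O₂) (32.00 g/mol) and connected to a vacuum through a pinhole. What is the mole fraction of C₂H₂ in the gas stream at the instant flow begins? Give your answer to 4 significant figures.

0.4075

Rate_i ∝ x_i/√M_i (Graham's law weighted by mole fraction), so the effusate composition follows n_i/√M_i.
So x_C₂H₂ in the escaping gas = (n_C₂H₂/√M_C₂H₂) / Σ(n_i/√M_i)
= (2.68/√26.04) / (2.68/√26.04 + 4.32/√32.00) = 0.5252/(0.5252 + 0.7637) = 0.4075.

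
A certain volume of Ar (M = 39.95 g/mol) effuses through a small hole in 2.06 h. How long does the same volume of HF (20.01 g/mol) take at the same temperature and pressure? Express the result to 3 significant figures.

1.46 h

Using Graham's law: t_HF/t_Ar = √(M_HF/M_Ar) = √(20.01/39.95) = √0.5009 = 0.7077.
So the time for HF is 2.06 × 0.7077 = 1.46 h.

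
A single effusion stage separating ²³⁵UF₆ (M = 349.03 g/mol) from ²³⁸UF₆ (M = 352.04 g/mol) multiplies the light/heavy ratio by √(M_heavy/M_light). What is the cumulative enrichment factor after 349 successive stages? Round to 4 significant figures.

4.475

After 349 stages the ratio has grown by (√(352.04/349.03))^349 = (352.04/349.03)^(349/2).
= 1.00862^(349/2) = 4.475.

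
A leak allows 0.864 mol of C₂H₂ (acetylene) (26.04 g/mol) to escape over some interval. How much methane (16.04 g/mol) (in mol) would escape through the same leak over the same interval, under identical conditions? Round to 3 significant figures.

By Graham's law, rate_CH₄/rate_C₂H₂ = √(M_C₂H₂/M_CH₄) = √(26.04/16.04) = √1.623 = 1.274.
So the amount for CH₄ is 0.864 × 1.274 = 1.10 mol.

1.10 mol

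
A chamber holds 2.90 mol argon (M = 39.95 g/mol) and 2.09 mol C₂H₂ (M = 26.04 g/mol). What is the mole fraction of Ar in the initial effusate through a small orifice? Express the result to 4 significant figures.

0.5284

Effusion rate of each component ∝ n_i/√M_i (partial pressure × 1/√M).
x_Ar(eff) = (n_Ar/√M_Ar) / (n_Ar/√M_Ar + n_C₂H₂/√M_C₂H₂)
= (2.90/√39.95) / (2.90/√39.95 + 2.09/√26.04) = 0.4588/(0.4588 + 0.4096) = 0.5284.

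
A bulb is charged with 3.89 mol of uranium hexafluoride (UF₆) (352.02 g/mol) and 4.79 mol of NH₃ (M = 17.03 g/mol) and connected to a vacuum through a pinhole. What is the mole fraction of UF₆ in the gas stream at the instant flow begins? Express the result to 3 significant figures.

Each component's effusion rate ∝ (its partial pressure)·(1/√M) ∝ n_i/√M_i.
Mole fraction of UF₆ in the effusate = (n_UF₆/√M_UF₆) / (n_UF₆/√M_UF₆ + n_NH₃/√M_NH₃)
= (3.89/√352.02) / (3.89/√352.02 + 4.79/√17.03) = 0.2073/(0.2073 + 1.161) = 0.152.

0.152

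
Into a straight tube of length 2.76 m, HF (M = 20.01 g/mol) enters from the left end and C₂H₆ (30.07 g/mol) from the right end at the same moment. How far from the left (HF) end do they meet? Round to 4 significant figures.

1.520 m

In equal time, each gas travels a distance ∝ its rate ∝ 1/√M, so d_HF/d_C₂H₆ = √(M_C₂H₆/M_HF) = √(30.07/20.01) = 1.226.
With d_HF + d_C₂H₆ = 2.76 m, d_C₂H₆ = 2.76/(1 + 1.226) = 1.240 m.
d_HF = 2.76 − 1.240 = 1.520 m.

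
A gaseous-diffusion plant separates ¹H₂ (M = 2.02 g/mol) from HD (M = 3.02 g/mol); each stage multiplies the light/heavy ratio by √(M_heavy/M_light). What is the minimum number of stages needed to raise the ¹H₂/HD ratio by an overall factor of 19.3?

15

With α = √(3.02/2.02) per stage, ln α = ½ ln(1.49505) = 0.2011.
Need α^N ≥ 19.3 ⇒ N ≥ ln(19.3) / ln α = 2.960 / 0.2011 = 14.72.
Minimum whole number of stages: N = 15.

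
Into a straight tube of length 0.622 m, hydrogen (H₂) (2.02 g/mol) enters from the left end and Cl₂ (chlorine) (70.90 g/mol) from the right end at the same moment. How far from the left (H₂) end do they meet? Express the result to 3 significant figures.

The fronts meet when d_H₂ + d_Cl₂ = L with d_H₂/d_Cl₂ = √(M_Cl₂/M_H₂) (Graham's law). Here √(M_Cl₂/M_H₂) = √(70.90/2.02) = 5.924.
With d_H₂ + d_Cl₂ = 0.622 m, d_Cl₂ = 0.622/(1 + 5.924) = 0.08983 m.
d_H₂ = 0.622 − 0.08983 = 0.532 m.

0.532 m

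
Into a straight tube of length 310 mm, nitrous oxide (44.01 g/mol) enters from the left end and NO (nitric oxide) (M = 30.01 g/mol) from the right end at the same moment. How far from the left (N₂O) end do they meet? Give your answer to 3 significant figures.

Distances travelled in equal time are proportional to diffusion rates, so d_N₂O/d_NO = √(M_NO/M_N₂O) = √(30.01/44.01) = 0.8258.
With d_N₂O + d_NO = 310 mm, d_NO = 310/(1 + 0.8258) = 169.8 mm.
d_N₂O = 310 − 169.8 = 140 mm.

140 mm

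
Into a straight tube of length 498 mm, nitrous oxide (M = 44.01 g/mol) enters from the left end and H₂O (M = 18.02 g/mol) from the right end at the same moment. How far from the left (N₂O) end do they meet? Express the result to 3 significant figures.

194 mm

In equal time, each gas travels a distance ∝ its rate ∝ 1/√M, so d_N₂O/d_H₂O = √(M_H₂O/M_N₂O) = √(18.02/44.01) = 0.6399.
With d_N₂O + d_H₂O = 498 mm, d_H₂O = 498/(1 + 0.6399) = 303.7 mm.
d_N₂O = 498 − 303.7 = 194 mm.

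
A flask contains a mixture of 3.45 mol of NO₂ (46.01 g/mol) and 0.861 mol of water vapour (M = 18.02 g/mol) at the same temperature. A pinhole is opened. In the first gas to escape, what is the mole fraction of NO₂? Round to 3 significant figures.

The effusion rate of species i is ∝ p_i/√M_i ∝ n_i/√M_i.
Mole fraction of NO₂ in the effusate = (n_NO₂/√M_NO₂) / (n_NO₂/√M_NO₂ + n_H₂O/√M_H₂O)
= (3.45/√46.01) / (3.45/√46.01 + 0.861/√18.02) = 0.5086/(0.5086 + 0.2028) = 0.715.

0.715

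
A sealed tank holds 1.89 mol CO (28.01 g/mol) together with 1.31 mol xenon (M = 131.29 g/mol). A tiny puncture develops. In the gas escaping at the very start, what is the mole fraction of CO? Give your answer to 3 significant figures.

The effusion rate of species i is ∝ p_i/√M_i ∝ n_i/√M_i.
x_CO(eff) = (n_CO/√M_CO) / (n_CO/√M_CO + n_Xe/√M_Xe)
= (1.89/√28.01) / (1.89/√28.01 + 1.31/√131.29) = 0.3571/(0.3571 + 0.1143) = 0.757.

0.757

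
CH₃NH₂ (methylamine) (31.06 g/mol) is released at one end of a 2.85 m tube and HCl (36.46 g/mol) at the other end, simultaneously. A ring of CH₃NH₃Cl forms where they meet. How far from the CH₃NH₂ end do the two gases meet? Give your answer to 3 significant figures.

1.48 m

In equal time, each gas travels a distance ∝ its rate ∝ 1/√M, so d_CH₃NH₂/d_HCl = √(M_HCl/M_CH₃NH₂) = √(36.46/31.06) = 1.083.
With d_CH₃NH₂ + d_HCl = 2.85 m, d_HCl = 2.85/(1 + 1.083) = 1.368 m.
d_CH₃NH₂ = 2.85 − 1.368 = 1.48 m.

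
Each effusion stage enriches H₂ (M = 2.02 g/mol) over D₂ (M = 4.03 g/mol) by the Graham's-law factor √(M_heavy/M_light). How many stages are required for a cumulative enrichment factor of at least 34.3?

With α = √(4.03/2.02) per stage, ln α = ½ ln(1.99505) = 0.3453.
Need α^N ≥ 34.3 ⇒ N ≥ ln(34.3) / ln α = 3.535 / 0.3453 = 10.24.
Minimum whole number of stages: N = 11.

11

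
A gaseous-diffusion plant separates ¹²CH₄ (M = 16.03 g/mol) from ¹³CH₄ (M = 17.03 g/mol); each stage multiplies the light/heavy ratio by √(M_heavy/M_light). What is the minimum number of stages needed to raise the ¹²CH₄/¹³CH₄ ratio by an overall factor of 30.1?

Single-stage factor α = √(17.03/16.03), so ln α = ½ ln(1.06238) = 0.03026.
Need α^N ≥ 30.1 ⇒ N ≥ ln(30.1) / ln α = 3.405 / 0.03026 = 112.52.
Rounding up, N = 113 stages.

113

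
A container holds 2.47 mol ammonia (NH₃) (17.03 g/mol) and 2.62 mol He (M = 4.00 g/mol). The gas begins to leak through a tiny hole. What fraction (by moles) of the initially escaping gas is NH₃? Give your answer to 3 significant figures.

0.314

Rate_i ∝ x_i/√M_i (Graham's law weighted by mole fraction), so the effusate composition follows n_i/√M_i.
x_NH₃(eff) = (n_NH₃/√M_NH₃) / (n_NH₃/√M_NH₃ + n_He/√M_He)
= (2.47/√17.03) / (2.47/√17.03 + 2.62/√4.00) = 0.5985/(0.5985 + 1.310) = 0.314.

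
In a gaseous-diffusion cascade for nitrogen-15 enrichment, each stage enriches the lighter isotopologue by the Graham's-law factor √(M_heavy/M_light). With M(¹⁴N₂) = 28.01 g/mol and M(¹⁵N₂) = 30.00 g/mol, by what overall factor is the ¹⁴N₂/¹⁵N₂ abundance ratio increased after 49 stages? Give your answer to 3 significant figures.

5.37

The single-stage factor is √(M_heavy/M_light), so 49 stages give [√(30.00/28.01)]^49 = (30.00/28.01)^(49/2).
= 1.07105^(49/2) = 5.37.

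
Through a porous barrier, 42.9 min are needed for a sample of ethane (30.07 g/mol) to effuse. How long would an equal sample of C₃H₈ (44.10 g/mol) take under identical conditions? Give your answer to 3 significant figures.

By Graham's law, t_C₃H₈/t_C₂H₆ = √(M_C₃H₈/M_C₂H₆) = √(44.10/30.07) = √1.467 = 1.211.
So the time for C₃H₈ is 42.9 × 1.211 = 52.0 min.

52.0 min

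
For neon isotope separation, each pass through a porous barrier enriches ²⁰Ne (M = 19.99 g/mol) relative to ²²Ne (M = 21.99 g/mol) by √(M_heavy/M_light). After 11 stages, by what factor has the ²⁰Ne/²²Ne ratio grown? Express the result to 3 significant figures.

After 11 stages the ratio has grown by (√(21.99/19.99))^11 = (21.99/19.99)^(11/2).
= 1.10005^(11/2) = 1.69.

1.69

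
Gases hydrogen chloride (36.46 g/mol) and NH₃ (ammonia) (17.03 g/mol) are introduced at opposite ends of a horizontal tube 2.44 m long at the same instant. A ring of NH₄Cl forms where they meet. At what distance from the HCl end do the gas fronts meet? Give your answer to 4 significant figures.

Graham's law gives d_HCl/d_NH₃ = rate_HCl/rate_NH₃ = √(M_NH₃/M_HCl) = √(17.03/36.46) = 0.6834.
With d_HCl + d_NH₃ = 2.44 m, d_NH₃ = 2.44/(1 + 0.6834) = 1.449 m.
d_HCl = 2.44 − 1.449 = 0.9906 m.

0.9906 m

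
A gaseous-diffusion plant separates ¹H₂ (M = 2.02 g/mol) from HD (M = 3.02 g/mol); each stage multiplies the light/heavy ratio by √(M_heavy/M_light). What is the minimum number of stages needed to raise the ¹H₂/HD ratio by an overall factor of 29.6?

17

With α = √(3.02/2.02) per stage, ln α = ½ ln(1.49505) = 0.2011.
Need α^N ≥ 29.6 ⇒ N ≥ ln(29.6) / ln α = 3.388 / 0.2011 = 16.85.
Minimum whole number of stages: N = 17.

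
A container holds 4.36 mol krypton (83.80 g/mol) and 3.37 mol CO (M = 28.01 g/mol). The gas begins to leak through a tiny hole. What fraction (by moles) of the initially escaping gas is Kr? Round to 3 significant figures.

0.428

Rate_i ∝ x_i/√M_i (Graham's law weighted by mole fraction), so the effusate composition follows n_i/√M_i.
Mole fraction of Kr in the effusate = (n_Kr/√M_Kr) / (n_Kr/√M_Kr + n_CO/√M_CO)
= (4.36/√83.80) / (4.36/√83.80 + 3.37/√28.01) = 0.4763/(0.4763 + 0.6368) = 0.428.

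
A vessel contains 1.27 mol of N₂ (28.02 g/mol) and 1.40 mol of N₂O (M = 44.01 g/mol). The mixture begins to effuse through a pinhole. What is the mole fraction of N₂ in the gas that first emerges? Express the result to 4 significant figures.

0.5320

The effusion rate of species i is ∝ p_i/√M_i ∝ n_i/√M_i.
Mole fraction of N₂ in the effusate = (n_N₂/√M_N₂) / (n_N₂/√M_N₂ + n_N₂O/√M_N₂O)
= (1.27/√28.02) / (1.27/√28.02 + 1.40/√44.01) = 0.2399/(0.2399 + 0.2110) = 0.5320.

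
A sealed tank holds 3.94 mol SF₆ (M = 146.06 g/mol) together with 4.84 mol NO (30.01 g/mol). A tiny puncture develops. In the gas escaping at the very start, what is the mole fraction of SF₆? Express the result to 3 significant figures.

0.270

Rate_i ∝ x_i/√M_i (Graham's law weighted by mole fraction), so the effusate composition follows n_i/√M_i.
So x_SF₆ in the escaping gas = (n_SF₆/√M_SF₆) / Σ(n_i/√M_i)
= (3.94/√146.06) / (3.94/√146.06 + 4.84/√30.01) = 0.3260/(0.3260 + 0.8835) = 0.270.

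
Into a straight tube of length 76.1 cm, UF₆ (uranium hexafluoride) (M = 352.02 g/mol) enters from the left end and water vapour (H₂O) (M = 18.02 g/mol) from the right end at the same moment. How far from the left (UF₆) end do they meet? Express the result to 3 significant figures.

14.0 cm

Graham's law gives d_UF₆/d_H₂O = rate_UF₆/rate_H₂O = √(M_H₂O/M_UF₆) = √(18.02/352.02) = 0.2263.
With d_UF₆ + d_H₂O = 76.1 cm, d_H₂O = 76.1/(1 + 0.2263) = 62.06 cm.
d_UF₆ = 76.1 − 62.06 = 14.0 cm.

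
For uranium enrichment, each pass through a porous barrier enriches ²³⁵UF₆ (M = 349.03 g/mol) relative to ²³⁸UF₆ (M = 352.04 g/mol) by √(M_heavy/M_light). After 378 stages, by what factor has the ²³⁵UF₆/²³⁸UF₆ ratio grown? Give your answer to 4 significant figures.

5.068

After 378 stages the ratio has grown by (√(352.04/349.03))^378 = (352.04/349.03)^(378/2).
= 1.00862^189 = 5.068.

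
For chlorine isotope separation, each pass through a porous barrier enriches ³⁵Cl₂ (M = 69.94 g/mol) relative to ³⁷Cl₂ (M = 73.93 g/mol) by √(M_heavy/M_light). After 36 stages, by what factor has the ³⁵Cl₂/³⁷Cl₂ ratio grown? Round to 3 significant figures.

2.71

Each stage multiplies the ratio by α = √(73.93/69.94), so after 36 stages the overall factor is α^36 = (73.93/69.94)^(36/2).
= 1.05705^18 = 2.71.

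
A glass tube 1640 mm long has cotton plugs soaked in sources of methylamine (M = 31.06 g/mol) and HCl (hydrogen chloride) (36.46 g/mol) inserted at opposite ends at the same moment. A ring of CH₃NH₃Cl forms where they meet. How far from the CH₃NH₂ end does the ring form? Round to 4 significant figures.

Distances travelled in equal time are proportional to diffusion rates, so d_CH₃NH₂/d_HCl = √(M_HCl/M_CH₃NH₂) = √(36.46/31.06) = 1.083.
With d_CH₃NH₂ + d_HCl = 1640 mm, d_HCl = 1640/(1 + 1.083) = 787.2 mm.
d_CH₃NH₂ = 1640 − 787.2 = 852.8 mm.

852.8 mm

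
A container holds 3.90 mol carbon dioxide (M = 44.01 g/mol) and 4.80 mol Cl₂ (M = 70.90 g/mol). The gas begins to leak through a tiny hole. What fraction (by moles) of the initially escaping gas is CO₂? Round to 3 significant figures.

Effusion rate of each component ∝ n_i/√M_i (partial pressure × 1/√M).
So x_CO₂ in the escaping gas = (n_CO₂/√M_CO₂) / Σ(n_i/√M_i)
= (3.90/√44.01) / (3.90/√44.01 + 4.80/√70.90) = 0.5879/(0.5879 + 0.5701) = 0.508.

0.508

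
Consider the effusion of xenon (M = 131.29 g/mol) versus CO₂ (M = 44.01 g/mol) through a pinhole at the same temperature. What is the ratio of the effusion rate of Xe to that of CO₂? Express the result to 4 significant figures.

0.5790

Using Graham's law: rate_Xe/rate_CO₂ = √(M_CO₂/M_Xe) = √(44.01/131.29) = √0.3352 = 0.5790.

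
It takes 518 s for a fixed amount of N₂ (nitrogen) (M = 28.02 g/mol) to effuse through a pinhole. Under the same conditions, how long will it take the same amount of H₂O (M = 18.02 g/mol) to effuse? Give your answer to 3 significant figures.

415 s

Using Graham's law: t_H₂O/t_N₂ = √(M_H₂O/M_N₂) = √(18.02/28.02) = √0.6431 = 0.8019.
So the time for H₂O is 518 × 0.8019 = 415 s.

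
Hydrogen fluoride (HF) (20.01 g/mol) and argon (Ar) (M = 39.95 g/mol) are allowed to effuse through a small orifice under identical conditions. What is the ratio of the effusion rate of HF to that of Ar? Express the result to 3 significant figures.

By Graham's law, rate_HF/rate_Ar = √(M_Ar/M_HF) = √(39.95/20.01) = √1.997 = 1.41.

1.41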